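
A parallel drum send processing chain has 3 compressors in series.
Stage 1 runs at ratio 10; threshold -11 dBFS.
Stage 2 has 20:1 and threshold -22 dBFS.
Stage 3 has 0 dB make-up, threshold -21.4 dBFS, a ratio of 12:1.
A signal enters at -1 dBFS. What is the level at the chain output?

-21.4 dBFS

Stage 1: -1 dBFS is 10 dB over -11 dBFS; at 10:1 that becomes 1 dB over, giving -10 dBFS.
Stage 2: overshoot 12 dB → 12/20 = 0.6 dB → -21.4 dBFS.
Stage 3: below threshold (-21.4 ≤ -21.4); passes unchanged; output -21.4 dBFS.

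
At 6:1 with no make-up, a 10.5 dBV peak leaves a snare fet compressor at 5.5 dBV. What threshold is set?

4.5 dBV

Gain reduction = 10.5 − 5.5 = 5 dB; output overshoot = GR / (R − 1) = 5 / 5 = 1 dB.
Threshold = output − output overshoot = 5.5 − 1 = 4.5 dBV.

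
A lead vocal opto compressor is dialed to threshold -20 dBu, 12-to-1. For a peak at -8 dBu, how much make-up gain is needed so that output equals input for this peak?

11 dB

The peak compresses to -20 + 12/12 = -19 dBu.
To reach -8 dBu requires -8 − (-19) = 11 dB of make-up.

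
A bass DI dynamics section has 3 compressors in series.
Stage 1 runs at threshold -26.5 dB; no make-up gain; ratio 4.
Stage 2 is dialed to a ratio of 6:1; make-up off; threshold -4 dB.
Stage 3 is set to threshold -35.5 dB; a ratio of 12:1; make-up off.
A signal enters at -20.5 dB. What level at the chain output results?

Stage 1: -20.5 dB is 6 dB over -26.5 dB; at 4:1 that becomes 1.5 dB over, giving -25 dB.
Stage 2: -25 dB is at or below the -4 dB threshold — no compression; output -25 dB.
Stage 3: -25 dB is 10.5 dB over -35.5 dB; at 12:1 that becomes 0.875 dB over, giving -34.625 dB.

-34.625 dB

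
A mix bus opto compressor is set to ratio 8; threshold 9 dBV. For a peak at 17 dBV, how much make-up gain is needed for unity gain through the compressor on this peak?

Without make-up, output = threshold + overshoot/8 = 9 + 1 = 10 dBV.
Gap to target: 7 dB.

7 dB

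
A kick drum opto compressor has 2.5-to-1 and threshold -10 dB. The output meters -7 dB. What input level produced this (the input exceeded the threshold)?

The compressed level sits -7 − (-10) = 3 dB over threshold.
Undo the ratio: input overshoot = 3 × 2.5 = 7.5 dB, giving input = -2.5 dB.

-2.5 dB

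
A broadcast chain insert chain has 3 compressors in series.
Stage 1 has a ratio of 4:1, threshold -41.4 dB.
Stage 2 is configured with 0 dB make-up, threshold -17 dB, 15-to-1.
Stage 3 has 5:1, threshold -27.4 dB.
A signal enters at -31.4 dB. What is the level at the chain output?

-38.9 dB

Stage 1: -31.4 dB is 10 dB over -41.4 dB; at 4:1 that becomes 2.5 dB over, giving -38.9 dB.
Stage 2: -38.9 dB is at or below the -17 dB threshold — no compression; output -38.9 dB.
Stage 3: below threshold (-38.9 ≤ -27.4); passes unchanged; output -38.9 dB.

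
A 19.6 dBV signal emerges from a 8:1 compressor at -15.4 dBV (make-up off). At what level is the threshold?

Input is 40 dB above T (since output overshoot × R = input overshoot: (-15.4 − T)·8 = 19.6 − T gives T = -20.4 dBV).
Check: -20.4 + (19.6 − (-20.4))/8 = -20.4 + 5 = -15.4 dBV. ✓

-20.4 dBV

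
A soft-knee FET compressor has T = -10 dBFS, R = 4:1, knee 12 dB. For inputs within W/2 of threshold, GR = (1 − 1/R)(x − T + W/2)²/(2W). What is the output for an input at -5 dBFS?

x − T + W/2 = -5 − (-10) + 6 = 11.
GR = (1 − 1/4) × 11² / 24 = 0.75 × 121 / 24 = 3.78125 dB.
Output = -5 − 3.78125 = -8.78125 dBFS.

-8.78125 dBFS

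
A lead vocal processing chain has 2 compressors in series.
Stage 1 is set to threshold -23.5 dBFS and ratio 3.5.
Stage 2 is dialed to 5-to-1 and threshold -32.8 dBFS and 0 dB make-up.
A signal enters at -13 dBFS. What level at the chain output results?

Stage 1: -13 dBFS is 10.5 dB over -23.5 dBFS; at 3.5:1 that becomes 3 dB over, giving -20.5 dBFS.
Stage 2: -20.5 dBFS is 12.3 dB over -32.8 dBFS; at 5:1 that becomes 2.46 dB over, giving -30.34 dBFS.

-30.34 dBFS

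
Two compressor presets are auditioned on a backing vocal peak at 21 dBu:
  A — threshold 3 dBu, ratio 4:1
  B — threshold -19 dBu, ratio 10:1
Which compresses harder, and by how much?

B, by 22.5 dB

A: overshoot 18 dB → output overshoot 4.5 dB → GR 13.5 dB.
B: overshoot 40 dB → output overshoot 4 dB → GR 36 dB.
B reduces 22.5 dB more.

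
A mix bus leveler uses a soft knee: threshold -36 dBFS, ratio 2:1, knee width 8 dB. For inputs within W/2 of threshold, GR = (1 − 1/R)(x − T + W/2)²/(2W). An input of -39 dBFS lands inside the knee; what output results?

x − T + W/2 = -39 − (-36) + 4 = 1.
GR = (1 − 1/2) × 1² / 16 = 0.5 × 1 / 16 = 0.03125 dB.
Output = -39 − 0.03125 = -39.03125 dBFS.

-39.03125 dBFS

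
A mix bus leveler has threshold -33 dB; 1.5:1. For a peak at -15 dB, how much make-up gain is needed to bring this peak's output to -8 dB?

The peak compresses to -33 + 18/1.5 = -21 dB.
To reach -8 dB requires -8 − (-21) = 13 dB of make-up.

13 dB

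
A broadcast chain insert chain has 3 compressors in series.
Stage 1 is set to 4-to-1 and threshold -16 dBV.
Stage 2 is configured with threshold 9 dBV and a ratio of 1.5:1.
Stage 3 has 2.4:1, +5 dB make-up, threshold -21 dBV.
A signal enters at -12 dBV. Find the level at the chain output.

Stage 1: -12 dBV is 4 dB over -16 dBV; at 4:1 that becomes 1 dB over, giving -15 dBV.
Stage 2: below threshold (-15 ≤ 9); passes unchanged; output -15 dBV.
Stage 3: overshoot 6 dB → 6/2.4 = 2.5 dB → -18.5 dBV; +5 dB make-up → -13.5 dBV.

-13.5 dBV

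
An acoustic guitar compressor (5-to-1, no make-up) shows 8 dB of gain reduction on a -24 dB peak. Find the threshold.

Input is 10 dB above T (since output overshoot × R = input overshoot: (-32 − T)·5 = -24 − T gives T = -34 dB).
Check: -34 + (-24 − (-34))/5 = -34 + 2 = -32 dB. ✓

-34 dB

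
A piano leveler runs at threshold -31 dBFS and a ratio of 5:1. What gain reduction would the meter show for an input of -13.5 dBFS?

14 dB

-13.5 dBFS exceeds the threshold by 17.5 dB.
After 5:1 compression the overshoot becomes 17.5/5 = 3.5 dB.
So the signal is attenuated by 17.5 − 3.5 = 14 dB.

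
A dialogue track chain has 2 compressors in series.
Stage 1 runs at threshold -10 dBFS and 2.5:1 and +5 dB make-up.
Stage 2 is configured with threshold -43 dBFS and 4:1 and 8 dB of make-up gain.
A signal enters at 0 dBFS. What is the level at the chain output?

-24.5 dBFS

Stage 1: 0 dBFS is 10 dB over -10 dBFS; at 2.5:1 that becomes 4 dB over, giving -6 dBFS; +5 dB make-up → -1 dBFS.
Stage 2: overshoot 42 dB → 42/4 = 10.5 dB → -32.5 dBFS; +8 dB make-up → -24.5 dBFS.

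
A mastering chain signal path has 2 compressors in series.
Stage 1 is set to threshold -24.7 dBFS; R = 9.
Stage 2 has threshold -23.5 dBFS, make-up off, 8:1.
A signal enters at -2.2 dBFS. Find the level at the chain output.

-23.3375 dBFS

Stage 1: overshoot 22.5 dB → 22.5/9 = 2.5 dB → -22.2 dBFS.
Stage 2: 1.3 dB above -23.5 dBFS, reduced 8:1 to 0.1625 dB above → -23.3375 dBFS.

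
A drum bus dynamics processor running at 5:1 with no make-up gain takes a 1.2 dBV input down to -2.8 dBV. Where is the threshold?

Input is 5 dB above T (since output overshoot × R = input overshoot: (-2.8 − T)·5 = 1.2 − T gives T = -3.8 dBV).
Check: -3.8 + (1.2 − (-3.8))/5 = -3.8 + 1 = -2.8 dBV. ✓

-3.8 dBV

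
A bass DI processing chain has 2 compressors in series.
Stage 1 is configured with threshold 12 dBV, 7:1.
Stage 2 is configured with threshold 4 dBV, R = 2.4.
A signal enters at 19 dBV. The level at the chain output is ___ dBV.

Stage 1: 7 dB above 12 dBV, reduced 7:1 to 1 dB above → 13 dBV.
Stage 2: 13 dBV is 9 dB over 4 dBV; at 2.4:1 that becomes 3.75 dB over, giving 7.75 dBV.

7.75 dBV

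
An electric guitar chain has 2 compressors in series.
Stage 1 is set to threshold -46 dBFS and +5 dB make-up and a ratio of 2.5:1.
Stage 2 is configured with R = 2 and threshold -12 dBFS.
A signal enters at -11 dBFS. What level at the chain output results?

-27 dBFS

Stage 1: -11 dBFS is 35 dB over -46 dBFS; at 2.5:1 that becomes 14 dB over, giving -32 dBFS; +5 dB make-up → -27 dBFS.
Stage 2: -27 dBFS is at or below the -12 dBFS threshold — no compression; output -27 dBFS.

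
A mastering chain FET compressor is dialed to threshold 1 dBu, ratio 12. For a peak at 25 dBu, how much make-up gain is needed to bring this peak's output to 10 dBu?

Overshoot 24 dB → 24/12 = 2 dB after compression, so the compressed level is 1 + 2 = 3 dBu.
Make-up = target − compressed = 10 − 3 = 7 dB.

7 dB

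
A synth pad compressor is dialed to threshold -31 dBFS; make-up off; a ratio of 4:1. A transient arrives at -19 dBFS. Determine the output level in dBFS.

-28 dBFS

-19 dBFS sits 12 dB over threshold.
At 4:1 the overshoot is divided by 4, leaving 3 dB above threshold.
So the level is -31 + 3 = -28 dBFS.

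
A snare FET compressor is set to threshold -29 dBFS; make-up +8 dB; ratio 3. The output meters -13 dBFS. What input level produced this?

Before make-up, the level was -13 − 8 = -21 dBFS.
That's 8 dB above the -29 dBFS threshold.
Before 3:1 compression the overshoot was 8 × 3 = 24 dB, so input = -29 + 24 = -5 dBFS.

-5 dBFS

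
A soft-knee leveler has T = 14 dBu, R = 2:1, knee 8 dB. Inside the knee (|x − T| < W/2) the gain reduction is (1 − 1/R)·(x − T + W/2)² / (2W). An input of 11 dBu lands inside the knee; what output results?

x − T + W/2 = 11 − 14 + 4 = 1.
GR = (1 − 1/2) × 1² / 16 = 0.5 × 1 / 16 = 0.03125 dB.
Output = 11 − 0.03125 = 10.96875 dBu.

10.96875 dBu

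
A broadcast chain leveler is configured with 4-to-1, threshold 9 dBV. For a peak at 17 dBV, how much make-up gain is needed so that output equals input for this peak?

6 dB

Without make-up, output = threshold + overshoot/4 = 9 + 2 = 11 dBV.
Gap to target: 6 dB.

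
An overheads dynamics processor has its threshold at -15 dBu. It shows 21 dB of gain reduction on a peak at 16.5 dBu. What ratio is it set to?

Input overshoot = 16.5 − (-15) = 31.5 dB.
Output overshoot = 31.5 − 21 = 10.5 dB.
Ratio = input overshoot / output overshoot = 31.5 / 10.5 = 3.

3:1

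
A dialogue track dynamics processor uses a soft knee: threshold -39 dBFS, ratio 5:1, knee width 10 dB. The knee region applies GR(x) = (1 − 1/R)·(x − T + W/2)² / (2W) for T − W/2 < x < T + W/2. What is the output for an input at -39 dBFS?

x − T + W/2 = -39 − (-39) + 5 = 5.
GR = (1 − 1/5) × 5² / 20 = 0.8 × 25 / 20 = 1 dB.
Output = -39 − 1 = -40 dBFS.

-40 dBFS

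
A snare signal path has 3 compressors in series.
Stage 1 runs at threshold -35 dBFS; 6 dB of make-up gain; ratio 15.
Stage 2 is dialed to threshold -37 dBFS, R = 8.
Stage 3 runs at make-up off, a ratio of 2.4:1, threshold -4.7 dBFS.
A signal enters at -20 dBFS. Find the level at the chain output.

Stage 1: -20 dBFS is 15 dB over -35 dBFS; at 15:1 that becomes 1 dB over, giving -34 dBFS; +6 dB make-up → -28 dBFS.
Stage 2: -28 dBFS is 9 dB over -37 dBFS; at 8:1 that becomes 1.125 dB over, giving -35.875 dBFS.
Stage 3: -35.875 dBFS is at or below the -4.7 dBFS threshold — no compression; output -35.875 dBFS.

-35.875 dBFS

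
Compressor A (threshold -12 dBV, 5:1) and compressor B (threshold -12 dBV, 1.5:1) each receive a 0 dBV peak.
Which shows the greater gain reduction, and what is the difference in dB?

A: overshoot 12 dB → output overshoot 2.4 dB → GR 9.6 dB.
B: overshoot 12 dB → output overshoot 8 dB → GR 4 dB.
A applies 5.6 dB more gain reduction.

A, by 5.6 dB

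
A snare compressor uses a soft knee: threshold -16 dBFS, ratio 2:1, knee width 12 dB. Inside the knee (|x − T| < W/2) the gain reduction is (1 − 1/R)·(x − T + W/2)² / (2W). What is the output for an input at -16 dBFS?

-16.75 dBFS

x − T + W/2 = -16 − (-16) + 6 = 6.
GR = (1 − 1/2) × 6² / 24 = 0.5 × 36 / 24 = 0.75 dB.
Output = -16 − 0.75 = -16.75 dBFS.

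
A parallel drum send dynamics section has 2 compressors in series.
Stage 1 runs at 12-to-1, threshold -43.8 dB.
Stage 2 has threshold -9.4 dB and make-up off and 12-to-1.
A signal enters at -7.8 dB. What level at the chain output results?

Stage 1: -7.8 dB is 36 dB over -43.8 dB; at 12:1 that becomes 3 dB over, giving -40.8 dB.
Stage 2: -40.8 dB is at or below the -9.4 dB threshold — no compression; output -40.8 dB.

-40.8 dB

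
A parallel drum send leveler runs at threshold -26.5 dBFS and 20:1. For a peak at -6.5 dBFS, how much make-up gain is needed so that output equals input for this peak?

19 dB

Without make-up, output = threshold + overshoot/20 = -26.5 + 1 = -25.5 dBFS.
Gap to target: 19 dB.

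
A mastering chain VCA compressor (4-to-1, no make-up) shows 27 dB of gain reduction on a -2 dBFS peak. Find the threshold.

Input is 36 dB above T (since output overshoot × R = input overshoot: (-29 − T)·4 = -2 − T gives T = -38 dBFS).
Check: -38 + (-2 − (-38))/4 = -38 + 9 = -29 dBFS. ✓

-38 dBFS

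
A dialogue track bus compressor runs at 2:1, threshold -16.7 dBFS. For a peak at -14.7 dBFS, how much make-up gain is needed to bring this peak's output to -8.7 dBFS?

Without make-up, output = threshold + overshoot/2 = -16.7 + 1 = -15.7 dBFS.
Gap to target: 7 dB.

7 dB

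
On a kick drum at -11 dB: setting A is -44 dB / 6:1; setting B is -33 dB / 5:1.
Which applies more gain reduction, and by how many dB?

A: GR = 33 − 33/6 = 27.5 dB.
B: GR = 22 − 22/5 = 17.6 dB.
A applies 9.9 dB more gain reduction.

A, by 9.9 dB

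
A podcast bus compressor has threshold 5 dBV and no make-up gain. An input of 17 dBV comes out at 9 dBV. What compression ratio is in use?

Input overshoot = 17 − 5 = 12 dB; output overshoot = 9 − 5 = 4 dB.
Ratio = 12 / 4 = 3.

3:1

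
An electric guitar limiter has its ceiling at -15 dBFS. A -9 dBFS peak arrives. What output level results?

-15 dBFS

The limiter clamps the peak to its -15 dBFS ceiling.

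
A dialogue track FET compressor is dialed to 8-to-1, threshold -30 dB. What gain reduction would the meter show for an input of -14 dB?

14 dB

Overshoot = -14 − (-30) = 16 dB.
At 8:1, output sits 16/8 = 2 dB above threshold.
GR = overshoot in − overshoot out = 16 − 2 = 14 dB.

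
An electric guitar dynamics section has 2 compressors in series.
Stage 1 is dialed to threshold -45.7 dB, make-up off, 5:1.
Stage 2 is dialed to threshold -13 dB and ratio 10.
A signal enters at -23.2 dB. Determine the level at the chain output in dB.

Stage 1: -23.2 dB is 22.5 dB over -45.7 dB; at 5:1 that becomes 4.5 dB over, giving -41.2 dB.
Stage 2: -41.2 dB is at or below the -13 dB threshold — no compression; output -41.2 dB.

-41.2 dB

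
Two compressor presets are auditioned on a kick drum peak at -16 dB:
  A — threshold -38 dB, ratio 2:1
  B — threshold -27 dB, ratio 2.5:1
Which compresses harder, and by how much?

A: overshoot 22 dB → output overshoot 11 dB → GR 11 dB.
B: overshoot 11 dB → output overshoot 4.4 dB → GR 6.6 dB.
A reduces 4.4 dB more.

A, by 4.4 dB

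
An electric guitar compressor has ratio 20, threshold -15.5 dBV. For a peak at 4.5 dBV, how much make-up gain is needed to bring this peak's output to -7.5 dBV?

7 dB

Without make-up, output = threshold + overshoot/20 = -15.5 + 1 = -14.5 dBV.
Gap to target: 7 dB.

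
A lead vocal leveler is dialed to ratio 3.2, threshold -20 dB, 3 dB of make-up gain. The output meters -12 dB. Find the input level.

Remove make-up: -12 − 3 = -15 dB.
Post-compression overshoot = -15 − (-20) = 5 dB.
Undo the ratio: input overshoot = 5 × 3.2 = 16 dB, giving input = -4 dB.

-4 dB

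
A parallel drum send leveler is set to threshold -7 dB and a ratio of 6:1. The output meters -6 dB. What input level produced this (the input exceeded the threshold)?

-1 dB

That's 1 dB above the -7 dB threshold.
Input overshoot = R × output overshoot = 6 dB → input = -7 + 6 = -1 dB.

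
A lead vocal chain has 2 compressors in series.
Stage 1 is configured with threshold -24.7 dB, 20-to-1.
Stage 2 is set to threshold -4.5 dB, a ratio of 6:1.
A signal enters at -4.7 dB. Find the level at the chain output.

Stage 1: 20 dB above -24.7 dB, reduced 20:1 to 1 dB above → -23.7 dB.
Stage 2: -23.7 dB ≤ -4.5 dB, so stage 2 doesn't engage; output -23.7 dB.

-23.7 dB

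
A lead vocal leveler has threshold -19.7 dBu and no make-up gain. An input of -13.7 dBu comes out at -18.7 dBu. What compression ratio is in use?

6:1

Input overshoot = -13.7 − (-19.7) = 6 dB; output overshoot = -18.7 − (-19.7) = 1 dB.
Ratio = 6 / 1 = 6.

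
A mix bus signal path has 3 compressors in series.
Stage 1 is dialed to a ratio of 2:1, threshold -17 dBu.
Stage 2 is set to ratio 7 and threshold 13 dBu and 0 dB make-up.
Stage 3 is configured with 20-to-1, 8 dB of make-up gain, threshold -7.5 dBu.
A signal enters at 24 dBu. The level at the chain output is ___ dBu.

1.05 dBu

Stage 1: overshoot 41 dB → 41/2 = 20.5 dB → 3.5 dBu.
Stage 2: 3.5 dBu is at or below the 13 dBu threshold — no compression; output 3.5 dBu.
Stage 3: 3.5 dBu is 11 dB over -7.5 dBu; at 20:1 that becomes 0.55 dB over, giving -6.95 dBu; +8 dB make-up → 1.05 dBu.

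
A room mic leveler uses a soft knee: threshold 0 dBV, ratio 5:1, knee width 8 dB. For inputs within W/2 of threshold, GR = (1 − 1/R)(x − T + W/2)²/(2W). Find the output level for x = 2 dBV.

x − T + W/2 = 2 − 0 + 4 = 6.
GR = (1 − 1/5) × 6² / 16 = 0.8 × 36 / 16 = 1.8 dB.
Output = 2 − 1.8 = 0.2 dBV.

0.2 dBV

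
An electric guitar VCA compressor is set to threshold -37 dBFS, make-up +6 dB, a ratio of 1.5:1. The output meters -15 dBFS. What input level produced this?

Remove make-up: -15 − 6 = -21 dBFS.
Post-compression overshoot = -21 − (-37) = 16 dB.
Input overshoot = R × output overshoot = 24 dB → input = -37 + 24 = -13 dBFS.

-13 dBFS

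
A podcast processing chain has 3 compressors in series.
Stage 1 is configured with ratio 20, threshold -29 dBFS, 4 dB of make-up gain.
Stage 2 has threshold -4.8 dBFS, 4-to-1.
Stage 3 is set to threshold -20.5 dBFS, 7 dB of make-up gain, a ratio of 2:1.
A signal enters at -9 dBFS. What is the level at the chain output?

Stage 1: 20 dB above -29 dBFS, reduced 20:1 to 1 dB above → -28 dBFS; +4 dB make-up → -24 dBFS.
Stage 2: below threshold (-24 ≤ -4.8); passes unchanged; output -24 dBFS.
Stage 3: below threshold (-24 ≤ -20.5); passes unchanged; make-up brings it to -17 dBFS.

-17 dBFS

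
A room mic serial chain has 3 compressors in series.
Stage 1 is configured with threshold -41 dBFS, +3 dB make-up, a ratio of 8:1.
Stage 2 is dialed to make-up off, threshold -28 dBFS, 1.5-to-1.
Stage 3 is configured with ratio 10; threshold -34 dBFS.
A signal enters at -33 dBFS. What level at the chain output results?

Stage 1: overshoot 8 dB → 8/8 = 1 dB → -40 dBFS; +3 dB make-up → -37 dBFS.
Stage 2: below threshold (-37 ≤ -28); passes unchanged; output -37 dBFS.
Stage 3: -37 dBFS ≤ -34 dBFS, so stage 3 doesn't engage; output -37 dBFS.

-37 dBFS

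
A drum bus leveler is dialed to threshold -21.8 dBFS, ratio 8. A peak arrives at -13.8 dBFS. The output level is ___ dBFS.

-20.8 dBFS

The input is 8 dB above the -21.8 dBFS threshold.
At 8:1 the overshoot is divided by 8, leaving 1 dB above threshold.
So the level is -21.8 + 1 = -20.8 dBFS.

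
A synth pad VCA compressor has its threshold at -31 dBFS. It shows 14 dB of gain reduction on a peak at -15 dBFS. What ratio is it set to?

Input overshoot = -15 − (-31) = 16 dB.
Output overshoot = 16 − 14 = 2 dB.
Ratio = input overshoot / output overshoot = 16 / 2 = 8.

8:1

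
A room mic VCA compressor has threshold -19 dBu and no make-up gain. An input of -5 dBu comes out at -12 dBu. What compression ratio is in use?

Input overshoot = -5 − (-19) = 14 dB; output overshoot = -12 − (-19) = 7 dB.
Ratio = 14 / 7 = 2.

2:1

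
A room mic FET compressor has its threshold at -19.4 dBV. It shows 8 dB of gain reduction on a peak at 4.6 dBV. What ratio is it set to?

1.5:1

Input overshoot = 4.6 − (-19.4) = 24 dB.
Output overshoot = 24 − 8 = 16 dB.
Ratio = input overshoot / output overshoot = 24 / 16 = 1.5.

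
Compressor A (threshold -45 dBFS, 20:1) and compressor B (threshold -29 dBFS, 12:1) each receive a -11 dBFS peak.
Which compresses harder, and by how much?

A: GR = 34 − 34/20 = 32.3 dB.
B: GR = 18 − 18/12 = 16.5 dB.
A applies 15.8 dB more gain reduction.

A, by 15.8 dB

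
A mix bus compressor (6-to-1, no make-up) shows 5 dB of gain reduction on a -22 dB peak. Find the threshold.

-28 dB

Gain reduction = -22 − (-27) = 5 dB; output overshoot = GR / (R − 1) = 5 / 5 = 1 dB.
Threshold = output − output overshoot = -27 − 1 = -28 dB.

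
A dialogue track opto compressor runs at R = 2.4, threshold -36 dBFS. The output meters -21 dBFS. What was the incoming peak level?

0 dBFS

The compressed level sits -21 − (-36) = 15 dB over threshold.
Input overshoot = R × output overshoot = 36 dB → input = -36 + 36 = 0 dBFS.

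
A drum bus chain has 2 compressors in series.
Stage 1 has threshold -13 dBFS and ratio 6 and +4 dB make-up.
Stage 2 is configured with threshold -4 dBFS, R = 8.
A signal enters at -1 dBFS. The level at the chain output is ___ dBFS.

Stage 1: overshoot 12 dB → 12/6 = 2 dB → -11 dBFS; +4 dB make-up → -7 dBFS.
Stage 2: -7 dBFS is at or below the -4 dBFS threshold — no compression; output -7 dBFS.

-7 dBFS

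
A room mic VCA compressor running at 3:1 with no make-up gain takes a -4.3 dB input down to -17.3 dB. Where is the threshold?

-23.8 dB

Input is 19.5 dB above T (since output overshoot × R = input overshoot: (-17.3 − T)·3 = -4.3 − T gives T = -23.8 dB).
Check: -23.8 + (-4.3 − (-23.8))/3 = -23.8 + 6.5 = -17.3 dB. ✓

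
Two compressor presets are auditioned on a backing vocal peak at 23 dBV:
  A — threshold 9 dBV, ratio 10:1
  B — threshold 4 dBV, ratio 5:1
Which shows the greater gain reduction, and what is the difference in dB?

A: overshoot 14 dB → output overshoot 1.4 dB → GR 12.6 dB.
B: overshoot 19 dB → output overshoot 3.8 dB → GR 15.2 dB.
B applies 2.6 dB more gain reduction.

B, by 2.6 dB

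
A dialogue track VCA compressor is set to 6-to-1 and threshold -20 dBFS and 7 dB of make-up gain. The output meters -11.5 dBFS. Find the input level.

-11 dBFS

Remove make-up: -11.5 − 7 = -18.5 dBFS.
The compressed level sits -18.5 − (-20) = 1.5 dB over threshold.
Undo the ratio: input overshoot = 1.5 × 6 = 9 dB, giving input = -11 dBFS.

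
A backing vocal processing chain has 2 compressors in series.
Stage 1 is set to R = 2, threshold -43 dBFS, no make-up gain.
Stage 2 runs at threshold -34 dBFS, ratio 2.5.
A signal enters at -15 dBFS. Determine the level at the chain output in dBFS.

Stage 1: 28 dB above -43 dBFS, reduced 2:1 to 14 dB above → -29 dBFS.
Stage 2: -29 dBFS is 5 dB over -34 dBFS; at 2.5:1 that becomes 2 dB over, giving -32 dBFS.

-32 dBFS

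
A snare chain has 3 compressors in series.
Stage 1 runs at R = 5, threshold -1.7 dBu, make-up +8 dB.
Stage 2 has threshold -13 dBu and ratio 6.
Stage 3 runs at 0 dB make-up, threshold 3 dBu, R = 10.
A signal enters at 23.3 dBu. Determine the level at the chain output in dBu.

-8.95 dBu

Stage 1: overshoot 25 dB → 25/5 = 5 dB → 3.3 dBu; +8 dB make-up → 11.3 dBu.
Stage 2: 24.3 dB above -13 dBu, reduced 6:1 to 4.05 dB above → -8.95 dBu.
Stage 3: -8.95 dBu is at or below the 3 dBu threshold — no compression; output -8.95 dBu.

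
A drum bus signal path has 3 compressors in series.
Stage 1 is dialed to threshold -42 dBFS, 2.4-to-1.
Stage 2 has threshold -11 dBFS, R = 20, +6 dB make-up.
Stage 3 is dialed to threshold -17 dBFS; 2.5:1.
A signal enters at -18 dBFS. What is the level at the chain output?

Stage 1: overshoot 24 dB → 24/2.4 = 10 dB → -32 dBFS.
Stage 2: below threshold (-32 ≤ -11); passes unchanged; make-up brings it to -26 dBFS.
Stage 3: -26 dBFS is at or below the -17 dBFS threshold — no compression; output -26 dBFS.

-26 dBFS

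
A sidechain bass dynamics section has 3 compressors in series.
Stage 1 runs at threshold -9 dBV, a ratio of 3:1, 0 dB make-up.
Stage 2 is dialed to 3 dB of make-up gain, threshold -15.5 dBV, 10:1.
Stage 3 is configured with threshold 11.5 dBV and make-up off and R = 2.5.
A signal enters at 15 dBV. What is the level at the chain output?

Stage 1: overshoot 24 dB → 24/3 = 8 dB → -1 dBV.
Stage 2: overshoot 14.5 dB → 14.5/10 = 1.45 dB → -14.05 dBV; +3 dB make-up → -11.05 dBV.
Stage 3: below threshold (-11.05 ≤ 11.5); passes unchanged; output -11.05 dBV.

-11.05 dBV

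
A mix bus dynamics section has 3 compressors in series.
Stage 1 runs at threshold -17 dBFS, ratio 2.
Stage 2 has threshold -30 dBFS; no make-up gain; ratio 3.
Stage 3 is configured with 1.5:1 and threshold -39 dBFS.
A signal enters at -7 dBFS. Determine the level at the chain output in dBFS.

-29 dBFS

Stage 1: 10 dB above -17 dBFS, reduced 2:1 to 5 dB above → -12 dBFS.
Stage 2: overshoot 18 dB → 18/3 = 6 dB → -24 dBFS.
Stage 3: -24 dBFS is 15 dB over -39 dBFS; at 1.5:1 that becomes 10 dB over, giving -29 dBFS.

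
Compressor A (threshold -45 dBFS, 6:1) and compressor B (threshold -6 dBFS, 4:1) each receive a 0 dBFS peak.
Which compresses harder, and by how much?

A: GR = 45 − 45/6 = 37.5 dB.
B: GR = 6 − 6/4 = 4.5 dB.
A reduces 33 dB more.

A, by 33 dB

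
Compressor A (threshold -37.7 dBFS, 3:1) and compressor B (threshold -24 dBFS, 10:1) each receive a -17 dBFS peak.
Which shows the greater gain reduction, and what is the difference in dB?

A, by 7.5 dB

A: overshoot 20.7 dB → output overshoot 6.9 dB → GR 13.8 dB.
B: overshoot 7 dB → output overshoot 0.7 dB → GR 6.3 dB.
A reduces 7.5 dB more.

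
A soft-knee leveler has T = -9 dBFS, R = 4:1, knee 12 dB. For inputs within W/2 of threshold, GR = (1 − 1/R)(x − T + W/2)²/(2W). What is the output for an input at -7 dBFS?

x − T + W/2 = -7 − (-9) + 6 = 8.
GR = (1 − 1/4) × 8² / 24 = 0.75 × 64 / 24 = 2 dB.
Output = -7 − 2 = -9 dBFS.

-9 dBFS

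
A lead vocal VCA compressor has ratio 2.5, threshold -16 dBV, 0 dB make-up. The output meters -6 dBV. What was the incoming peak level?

Post-compression overshoot = -6 − (-16) = 10 dB.
Input overshoot = R × output overshoot = 25 dB → input = -16 + 25 = 9 dBV.

9 dBV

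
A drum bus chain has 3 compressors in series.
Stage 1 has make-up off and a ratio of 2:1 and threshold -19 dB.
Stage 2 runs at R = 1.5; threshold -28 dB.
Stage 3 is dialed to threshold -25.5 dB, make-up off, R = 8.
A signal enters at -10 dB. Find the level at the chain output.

Stage 1: 9 dB above -19 dB, reduced 2:1 to 4.5 dB above → -14.5 dB.
Stage 2: -14.5 dB is 13.5 dB over -28 dB; at 1.5:1 that becomes 9 dB over, giving -19 dB.
Stage 3: 6.5 dB above -25.5 dB, reduced 8:1 to 0.8125 dB above → -24.6875 dB.

-24.6875 dB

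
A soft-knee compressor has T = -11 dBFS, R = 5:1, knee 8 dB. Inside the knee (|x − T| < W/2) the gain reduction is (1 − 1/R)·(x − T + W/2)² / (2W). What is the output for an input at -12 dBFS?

x − T + W/2 = -12 − (-11) + 4 = 3.
GR = (1 − 1/5) × 3² / 16 = 0.8 × 9 / 16 = 0.45 dB.
Output = -12 − 0.45 = -12.45 dBFS.

-12.45 dBFS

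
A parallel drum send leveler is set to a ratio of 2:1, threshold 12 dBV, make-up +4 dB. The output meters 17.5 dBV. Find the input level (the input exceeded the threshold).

15 dBV

Stripping the +4 dB make-up gives 13.5 dBV at the gain stage.
The compressed level sits 13.5 − 12 = 1.5 dB over threshold.
Input overshoot = R × output overshoot = 3 dB → input = 12 + 3 = 15 dBV.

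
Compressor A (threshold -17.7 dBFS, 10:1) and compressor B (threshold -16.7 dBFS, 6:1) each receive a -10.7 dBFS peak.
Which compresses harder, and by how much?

A: 7 dB over, compressed to 0.7 dB over, so 6.3 dB of GR.
B: 6 dB over, compressed to 1 dB over, so 5 dB of GR.
A applies 1.3 dB more gain reduction.

A, by 1.3 dB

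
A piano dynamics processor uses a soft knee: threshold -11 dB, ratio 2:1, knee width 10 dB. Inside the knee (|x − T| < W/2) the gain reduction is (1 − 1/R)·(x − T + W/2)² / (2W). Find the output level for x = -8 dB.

x − T + W/2 = -8 − (-11) + 5 = 8.
GR = (1 − 1/2) × 8² / 20 = 0.5 × 64 / 20 = 1.6 dB.
Output = -8 − 1.6 = -9.6 dB.

-9.6 dB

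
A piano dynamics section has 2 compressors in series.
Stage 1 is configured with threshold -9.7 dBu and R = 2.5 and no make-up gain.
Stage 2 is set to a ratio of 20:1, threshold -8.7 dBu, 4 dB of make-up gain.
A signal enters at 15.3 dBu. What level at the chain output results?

Stage 1: 25 dB above -9.7 dBu, reduced 2.5:1 to 10 dB above → 0.3 dBu.
Stage 2: 0.3 dBu is 9 dB over -8.7 dBu; at 20:1 that becomes 0.45 dB over, giving -8.25 dBu; +4 dB make-up → -4.25 dBu.

-4.25 dBu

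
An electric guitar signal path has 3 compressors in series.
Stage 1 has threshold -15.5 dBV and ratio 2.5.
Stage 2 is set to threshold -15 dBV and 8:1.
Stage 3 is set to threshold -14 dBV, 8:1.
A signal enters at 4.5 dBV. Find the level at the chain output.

-14.0625 dBV

Stage 1: overshoot 20 dB → 20/2.5 = 8 dB → -7.5 dBV.
Stage 2: overshoot 7.5 dB → 7.5/8 = 0.9375 dB → -14.0625 dBV.
Stage 3: -14.0625 dBV is at or below the -14 dBV threshold — no compression; output -14.0625 dBV.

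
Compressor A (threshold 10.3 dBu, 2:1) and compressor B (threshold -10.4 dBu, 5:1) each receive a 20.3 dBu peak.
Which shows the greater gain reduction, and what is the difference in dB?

A: GR = 10 − 10/2 = 5 dB.
B: GR = 30.7 − 30.7/5 = 24.56 dB.
Difference: 19.56 dB in favour of B.

B, by 19.56 dB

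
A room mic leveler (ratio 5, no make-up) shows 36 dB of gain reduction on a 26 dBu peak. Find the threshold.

Input is 45 dB above T (since output overshoot × R = input overshoot: (-10 − T)·5 = 26 − T gives T = -19 dBu).
Check: -19 + (26 − (-19))/5 = -19 + 9 = -10 dBu. ✓

-19 dBu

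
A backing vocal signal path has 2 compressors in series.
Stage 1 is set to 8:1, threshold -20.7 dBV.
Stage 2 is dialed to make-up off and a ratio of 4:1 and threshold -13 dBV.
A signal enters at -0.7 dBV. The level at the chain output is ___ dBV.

Stage 1: 20 dB above -20.7 dBV, reduced 8:1 to 2.5 dB above → -18.2 dBV.
Stage 2: -18.2 dBV ≤ -13 dBV, so stage 2 doesn't engage; output -18.2 dBV.

-18.2 dBV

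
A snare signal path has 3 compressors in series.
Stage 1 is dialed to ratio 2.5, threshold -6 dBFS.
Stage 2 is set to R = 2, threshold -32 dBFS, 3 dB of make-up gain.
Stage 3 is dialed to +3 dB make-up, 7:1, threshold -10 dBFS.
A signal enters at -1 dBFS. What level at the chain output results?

Stage 1: 5 dB above -6 dBFS, reduced 2.5:1 to 2 dB above → -4 dBFS.
Stage 2: 28 dB above -32 dBFS, reduced 2:1 to 14 dB above → -18 dBFS; +3 dB make-up → -15 dBFS.
Stage 3: -15 dBFS ≤ -10 dBFS, so stage 3 doesn't engage; make-up brings it to -12 dBFS.

-12 dBFS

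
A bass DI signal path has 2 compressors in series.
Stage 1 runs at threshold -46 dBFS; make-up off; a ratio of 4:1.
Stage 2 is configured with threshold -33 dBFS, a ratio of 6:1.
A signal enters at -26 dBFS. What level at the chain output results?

-41 dBFS

Stage 1: -26 dBFS is 20 dB over -46 dBFS; at 4:1 that becomes 5 dB over, giving -41 dBFS.
Stage 2: -41 dBFS is at or below the -33 dBFS threshold — no compression; output -41 dBFS.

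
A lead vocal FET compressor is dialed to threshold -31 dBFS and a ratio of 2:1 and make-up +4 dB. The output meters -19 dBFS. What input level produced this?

-15 dBFS

Stripping the +4 dB make-up gives -23 dBFS at the gain stage.
Post-compression overshoot = -23 − (-31) = 8 dB.
Input overshoot = R × output overshoot = 16 dB → input = -31 + 16 = -15 dBFS.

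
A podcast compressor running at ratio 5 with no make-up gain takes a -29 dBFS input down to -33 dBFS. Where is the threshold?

Let T be the threshold. Output overshoot = (input overshoot)/R, so -33 − T = (-29 − T)/5.
5·(-33 − T) = -29 − T → 4·T = -165 − (-29) = -136.
T = -136/4 = -34 dBFS.

-34 dBFS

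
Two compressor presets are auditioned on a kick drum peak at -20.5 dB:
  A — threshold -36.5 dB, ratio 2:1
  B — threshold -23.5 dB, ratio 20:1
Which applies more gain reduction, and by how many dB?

A, by 5.15 dB

A: 16 dB over, compressed to 8 dB over, so 8 dB of GR.
B: 3 dB over, compressed to 0.15 dB over, so 2.85 dB of GR.
A reduces 5.15 dB more.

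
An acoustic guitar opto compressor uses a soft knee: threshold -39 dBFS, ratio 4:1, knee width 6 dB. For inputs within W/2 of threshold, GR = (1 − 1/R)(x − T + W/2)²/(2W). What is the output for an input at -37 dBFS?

-38.5625 dBFS

x − T + W/2 = -37 − (-39) + 3 = 5.
GR = (1 − 1/4) × 5² / 12 = 0.75 × 25 / 12 = 1.5625 dB.
Output = -37 − 1.5625 = -38.5625 dBFS.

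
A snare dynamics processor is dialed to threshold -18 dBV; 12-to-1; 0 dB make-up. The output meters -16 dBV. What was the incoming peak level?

That's 2 dB above the -18 dBV threshold.
Input overshoot = R × output overshoot = 24 dB → input = -18 + 24 = 6 dBV.

6 dBV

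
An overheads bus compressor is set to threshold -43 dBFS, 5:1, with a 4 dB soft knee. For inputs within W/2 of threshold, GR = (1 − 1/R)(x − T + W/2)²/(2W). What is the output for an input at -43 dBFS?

x − T + W/2 = -43 − (-43) + 2 = 2.
GR = (1 − 1/5) × 2² / 8 = 0.8 × 4 / 8 = 0.4 dB.
Output = -43 − 0.4 = -43.4 dBFS.

-43.4 dBFS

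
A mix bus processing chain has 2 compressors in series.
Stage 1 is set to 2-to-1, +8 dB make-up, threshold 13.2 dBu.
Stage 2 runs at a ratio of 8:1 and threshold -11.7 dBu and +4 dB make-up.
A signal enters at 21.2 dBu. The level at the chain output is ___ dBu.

Stage 1: 21.2 dBu is 8 dB over 13.2 dBu; at 2:1 that becomes 4 dB over, giving 17.2 dBu; +8 dB make-up → 25.2 dBu.
Stage 2: 25.2 dBu is 36.9 dB over -11.7 dBu; at 8:1 that becomes 4.6125 dB over, giving -7.0875 dBu; +4 dB make-up → -3.0875 dBu.

-3.0875 dBu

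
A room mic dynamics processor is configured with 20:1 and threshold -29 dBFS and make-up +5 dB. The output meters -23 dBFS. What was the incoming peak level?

Before make-up, the level was -23 − 5 = -28 dBFS.
Post-compression overshoot = -28 − (-29) = 1 dB.
Before 20:1 compression the overshoot was 1 × 20 = 20 dB, so input = -29 + 20 = -9 dBFS.

-9 dBFS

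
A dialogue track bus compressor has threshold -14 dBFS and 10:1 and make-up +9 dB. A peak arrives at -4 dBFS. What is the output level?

-4 dBFS

-4 dBFS sits 10 dB over threshold.
The 10 dB excess becomes 1 dB after 10:1 reduction.
That puts the output at -13 dBFS; make-up adds 9 dB, giving -4 dBFS.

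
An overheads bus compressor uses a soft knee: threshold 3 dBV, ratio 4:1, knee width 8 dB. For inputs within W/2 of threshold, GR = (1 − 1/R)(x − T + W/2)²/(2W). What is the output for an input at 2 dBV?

1.578125 dBV

x − T + W/2 = 2 − 3 + 4 = 3.
GR = (1 − 1/4) × 3² / 16 = 0.75 × 9 / 16 = 0.421875 dB.
Output = 2 − 0.421875 = 1.578125 dBV.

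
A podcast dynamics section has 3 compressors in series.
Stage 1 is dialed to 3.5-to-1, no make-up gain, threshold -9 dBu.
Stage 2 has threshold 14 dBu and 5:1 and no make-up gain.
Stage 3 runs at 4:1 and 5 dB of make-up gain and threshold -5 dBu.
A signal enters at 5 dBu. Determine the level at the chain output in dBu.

0 dBu

Stage 1: 14 dB above -9 dBu, reduced 3.5:1 to 4 dB above → -5 dBu.
Stage 2: -5 dBu ≤ 14 dBu, so stage 2 doesn't engage; output -5 dBu.
Stage 3: -5 dBu ≤ -5 dBu, so stage 3 doesn't engage; make-up brings it to 0 dBu.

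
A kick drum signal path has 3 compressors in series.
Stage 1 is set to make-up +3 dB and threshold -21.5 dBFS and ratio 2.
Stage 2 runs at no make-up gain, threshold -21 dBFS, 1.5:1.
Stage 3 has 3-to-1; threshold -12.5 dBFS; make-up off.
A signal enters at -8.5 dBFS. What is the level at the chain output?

-15 dBFS

Stage 1: 13 dB above -21.5 dBFS, reduced 2:1 to 6.5 dB above → -15 dBFS; +3 dB make-up → -12 dBFS.
Stage 2: -12 dBFS is 9 dB over -21 dBFS; at 1.5:1 that becomes 6 dB over, giving -15 dBFS.
Stage 3: -15 dBFS is at or below the -12.5 dBFS threshold — no compression; output -15 dBFS.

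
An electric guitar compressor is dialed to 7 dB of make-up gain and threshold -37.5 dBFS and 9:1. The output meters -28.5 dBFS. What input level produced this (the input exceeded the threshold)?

-19.5 dBFS

Remove make-up: -28.5 − 7 = -35.5 dBFS.
Post-compression overshoot = -35.5 − (-37.5) = 2 dB.
Input overshoot = R × output overshoot = 18 dB → input = -37.5 + 18 = -19.5 dBFS.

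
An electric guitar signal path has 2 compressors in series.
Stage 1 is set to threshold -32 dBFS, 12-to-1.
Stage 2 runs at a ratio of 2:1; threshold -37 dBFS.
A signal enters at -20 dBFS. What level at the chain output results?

-34 dBFS

Stage 1: 12 dB above -32 dBFS, reduced 12:1 to 1 dB above → -31 dBFS.
Stage 2: 6 dB above -37 dBFS, reduced 2:1 to 3 dB above → -34 dBFS.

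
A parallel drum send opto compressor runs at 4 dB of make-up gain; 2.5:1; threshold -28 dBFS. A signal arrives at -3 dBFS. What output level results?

Overshoot: -3 − (-28) = 25 dB.
At 2.5:1 the overshoot is divided by 2.5, leaving 10 dB above threshold.
Output = -28 + 10 = -18 dBFS; make-up adds 4 dB, giving -14 dBFS.

-14 dBFS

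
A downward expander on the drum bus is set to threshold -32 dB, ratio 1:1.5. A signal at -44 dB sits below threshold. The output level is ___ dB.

-50 dB

Below threshold, a 1:1.5 expander applies gain = (1.5−1)×(T − x) of attenuation.
(1.5−1) × 12 = 6 dB, so output = -44 − 6 = -50 dB.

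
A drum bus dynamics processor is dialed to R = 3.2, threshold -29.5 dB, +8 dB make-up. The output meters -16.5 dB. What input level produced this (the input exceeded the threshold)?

Remove make-up: -16.5 − 8 = -24.5 dB.
Post-compression overshoot = -24.5 − (-29.5) = 5 dB.
Before 3.2:1 compression the overshoot was 5 × 3.2 = 16 dB, so input = -29.5 + 16 = -13.5 dB.

-13.5 dB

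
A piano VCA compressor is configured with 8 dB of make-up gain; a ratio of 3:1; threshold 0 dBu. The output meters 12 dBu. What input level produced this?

Stripping the +8 dB make-up gives 4 dBu at the gain stage.
That's 4 dB above the 0 dBu threshold.
Before 3:1 compression the overshoot was 4 × 3 = 12 dB, so input = 0 + 12 = 12 dBu.

12 dBu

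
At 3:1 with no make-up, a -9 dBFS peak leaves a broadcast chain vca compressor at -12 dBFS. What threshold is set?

Let T be the threshold. Output overshoot = (input overshoot)/R, so -12 − T = (-9 − T)/3.
3·(-12 − T) = -9 − T → 2·T = -36 − (-9) = -27.
T = -27/2 = -13.5 dBFS.

-13.5 dBFS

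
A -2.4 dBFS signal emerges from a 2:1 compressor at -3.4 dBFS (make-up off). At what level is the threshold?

Gain reduction = -2.4 − (-3.4) = 1 dB; output overshoot = GR / (R − 1) = 1 / 1 = 1 dB.
Threshold = output − output overshoot = -3.4 − 1 = -4.4 dBFS.

-4.4 dBFS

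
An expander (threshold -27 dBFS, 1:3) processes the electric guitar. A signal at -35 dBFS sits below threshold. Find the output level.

-51 dBFS

Undershoot = (-27) − (-35) = 8 dB.
At 1:3, that expands to 24 dB under threshold.
Output = -27 − 24 = -51 dBFS.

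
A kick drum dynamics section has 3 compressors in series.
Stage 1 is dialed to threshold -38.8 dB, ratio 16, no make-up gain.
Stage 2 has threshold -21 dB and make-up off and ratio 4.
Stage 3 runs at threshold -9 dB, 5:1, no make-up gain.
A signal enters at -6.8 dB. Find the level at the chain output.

-36.8 dB

Stage 1: 32 dB above -38.8 dB, reduced 16:1 to 2 dB above → -36.8 dB.
Stage 2: -36.8 dB ≤ -21 dB, so stage 2 doesn't engage; output -36.8 dB.
Stage 3: -36.8 dB is at or below the -9 dB threshold — no compression; output -36.8 dB.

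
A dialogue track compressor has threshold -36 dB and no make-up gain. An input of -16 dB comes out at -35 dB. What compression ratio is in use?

20:1

Input overshoot = -16 − (-36) = 20 dB; output overshoot = -35 − (-36) = 1 dB.
Ratio = 20 / 1 = 20.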